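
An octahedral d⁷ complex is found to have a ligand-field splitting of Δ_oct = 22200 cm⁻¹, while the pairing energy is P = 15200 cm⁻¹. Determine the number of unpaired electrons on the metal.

Δ_oct > P, so pairing is preferred: the ground state is low-spin.
Configuration: t₂g⁶ eg¹.
Unpaired electrons: 1.

1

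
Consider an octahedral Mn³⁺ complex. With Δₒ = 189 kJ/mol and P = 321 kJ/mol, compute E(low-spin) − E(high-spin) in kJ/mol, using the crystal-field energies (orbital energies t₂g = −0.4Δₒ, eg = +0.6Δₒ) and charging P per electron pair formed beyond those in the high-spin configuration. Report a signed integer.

Mn is in group 7, so Mn³⁺ is d⁴ (7 − 3 = 4).
High-spin d⁴ fills as t₂g³ eg¹ with CFSE 3(−0.4) + 1(+0.6) = -0.6Δₒ = -113 kJ/mol.
Low-spin: t₂g⁴ eg⁰, orbital CFSE = -1.6Δₒ = -302 kJ/mol; plus 1 excess pair × P = +321 kJ/mol; total 19 kJ/mol.
The difference is 19 − (-113) = 132 kJ/mol, so high-spin lies lower.

132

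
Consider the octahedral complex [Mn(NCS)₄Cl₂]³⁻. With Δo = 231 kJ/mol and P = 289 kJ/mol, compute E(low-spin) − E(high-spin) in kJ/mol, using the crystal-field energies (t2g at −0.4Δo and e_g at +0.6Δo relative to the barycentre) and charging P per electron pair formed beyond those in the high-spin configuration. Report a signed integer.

58

Ligand charges: 4×(-1) from NCS⁻ and 2×(-1) from Cl⁻ sum to -6; with overall charge -3, Mn is +3.
Mn is in group 7, so Mn³⁺ is d⁴ (7 − 3 = 4).
In the high-spin limit (t2g^3 e_g^1) the orbital term is -0.6Δo = -139 kJ/mol, with no excess pairing.
Low-spin: t2g^4 e_g^0, orbital CFSE = -1.6Δo = -370 kJ/mol; plus 1 excess pair × P = +289 kJ/mol; total -81 kJ/mol.
Thus E(LS) − E(HS) = 58 kJ/mol.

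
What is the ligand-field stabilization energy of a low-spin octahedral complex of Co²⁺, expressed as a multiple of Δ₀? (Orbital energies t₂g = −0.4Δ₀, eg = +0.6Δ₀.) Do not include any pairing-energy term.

Co sits in group 9; removing 2 electrons leaves Co²⁺ with 9 − 2 = 7 d electrons.
Configuration: t₂g⁶ eg¹.
CFSE = 6(-0.4Δ₀) + 1(0.6Δ₀) = -2.4Δ₀ + 0.6Δ₀ = -1.8Δ₀.

-1.8 Δ₀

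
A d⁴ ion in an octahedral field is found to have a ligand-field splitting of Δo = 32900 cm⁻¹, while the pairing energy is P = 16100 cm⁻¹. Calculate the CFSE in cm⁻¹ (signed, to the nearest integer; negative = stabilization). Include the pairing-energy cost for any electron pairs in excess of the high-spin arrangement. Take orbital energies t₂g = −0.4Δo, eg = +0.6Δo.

-36540

Δo > P, so pairing is preferred: the ground state is low-spin.
That gives t₂g⁴ eg⁰.
Orbital CFSE = -1.6Δo = -1.6 × 32900 = -52640 cm⁻¹.
Excess pairs vs high-spin: 1 − 0 = 1; pairing cost = +16100 cm⁻¹.
Net CFSE = -52640 + 16100 = -36540 cm⁻¹.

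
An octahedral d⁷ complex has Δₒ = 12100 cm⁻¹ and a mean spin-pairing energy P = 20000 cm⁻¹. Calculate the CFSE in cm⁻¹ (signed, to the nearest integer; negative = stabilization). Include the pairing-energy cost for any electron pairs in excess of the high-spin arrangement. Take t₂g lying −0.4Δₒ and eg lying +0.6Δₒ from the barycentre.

Since Δₒ = 12100 cm⁻¹ < P = 20000 cm⁻¹, the complex adopts the high-spin configuration.
Filling d⁷ accordingly: t₂g⁵ eg².
Orbital CFSE = -0.8Δₒ = -0.8 × 12100 = -9680 cm⁻¹.
High-spin has no excess pairs, so no pairing correction applies.

-9680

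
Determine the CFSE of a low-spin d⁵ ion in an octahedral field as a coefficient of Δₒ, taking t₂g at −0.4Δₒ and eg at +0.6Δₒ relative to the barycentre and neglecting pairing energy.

Configuration: t₂g⁵ eg⁰.
CFSE = 5(-0.4Δₒ) + 0(0.6Δₒ) = -2.0Δₒ + 0.0Δₒ = -2.0Δₒ.

-2.0 Δₒ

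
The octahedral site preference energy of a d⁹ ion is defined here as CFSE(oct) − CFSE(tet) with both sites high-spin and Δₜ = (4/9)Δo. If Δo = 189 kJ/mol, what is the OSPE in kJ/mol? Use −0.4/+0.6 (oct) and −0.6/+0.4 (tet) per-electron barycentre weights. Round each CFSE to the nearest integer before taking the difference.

-79

Octahedral (high-spin): t₂g⁶ eg³, CFSE = 6(−0.4) + 3(+0.6) = -0.6Δo = -0.6 × 189 = -113 kJ/mol.
In a tetrahedral site the filling is e⁴ t₂⁵: CFSE(tet) = -0.4Δₜ = -0.4 × (4/9)(189) = -34 kJ/mol.
Subtracting, OSPE = -113 − (-34) = -79 kJ/mol.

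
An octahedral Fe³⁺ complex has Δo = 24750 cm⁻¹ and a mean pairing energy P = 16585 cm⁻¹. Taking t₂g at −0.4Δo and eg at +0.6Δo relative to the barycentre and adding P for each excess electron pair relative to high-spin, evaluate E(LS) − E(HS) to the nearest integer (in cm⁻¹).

Group 8 minus oxidation state +3 gives a d⁵ configuration for Fe³⁺.
High-spin d⁵ fills as t₂g³ eg² with CFSE 3(−0.4) + 2(+0.6) = 0.0Δo = 0 cm⁻¹.
For low-spin the configuration is t₂g⁵ eg⁰: orbital energy -2.0 × 24750 = -49500 cm⁻¹, and 2 additional pairs relative to high-spin add 33170 cm⁻¹, giving -16330 cm⁻¹.
E(LS) − E(HS) = -16330 − (0) = -16330 cm⁻¹.

-16330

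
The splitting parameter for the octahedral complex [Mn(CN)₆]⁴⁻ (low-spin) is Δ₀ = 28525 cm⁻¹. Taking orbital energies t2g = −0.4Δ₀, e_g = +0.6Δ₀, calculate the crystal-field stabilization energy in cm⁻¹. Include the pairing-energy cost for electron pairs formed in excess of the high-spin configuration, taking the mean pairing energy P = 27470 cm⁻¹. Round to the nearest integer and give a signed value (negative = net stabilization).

-2110

Each CN⁻ contributes -1; 6 × (-1) = -6. With overall charge -4, Mn is in the +2 oxidation state.
Mn sits in group 7; removing 2 electrons leaves Mn²⁺ with 7 − 2 = 5 d electrons.
Configuration: t2g^5 e_g^0.
Orbital CFSE = 5(-0.4) + 0(0.6) = -2.0Δ₀ = -2.0 × 28525 = -57050 cm⁻¹.
High-spin d⁵ would be t2g^3 e_g^2 with 0 pairs; low-spin has 2, so 2 excess pairs cost +2P = +54940 cm⁻¹.
Overall CFSE = -57050 + 54940 = -2110 cm⁻¹.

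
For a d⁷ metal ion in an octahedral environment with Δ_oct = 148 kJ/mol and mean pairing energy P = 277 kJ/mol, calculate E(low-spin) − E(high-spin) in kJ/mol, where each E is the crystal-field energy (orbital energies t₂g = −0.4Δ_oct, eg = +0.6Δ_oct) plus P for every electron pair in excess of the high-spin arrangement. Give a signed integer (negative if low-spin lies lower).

High-spin: t₂g⁵ eg², CFSE = -0.8Δ_oct = -118 kJ/mol.
For low-spin the configuration is t₂g⁶ eg¹: orbital energy -1.8 × 148 = -266 kJ/mol, and 1 additional pair relative to high-spin adds 277 kJ/mol, giving 11 kJ/mol.
Thus E(LS) − E(HS) = 129 kJ/mol.

129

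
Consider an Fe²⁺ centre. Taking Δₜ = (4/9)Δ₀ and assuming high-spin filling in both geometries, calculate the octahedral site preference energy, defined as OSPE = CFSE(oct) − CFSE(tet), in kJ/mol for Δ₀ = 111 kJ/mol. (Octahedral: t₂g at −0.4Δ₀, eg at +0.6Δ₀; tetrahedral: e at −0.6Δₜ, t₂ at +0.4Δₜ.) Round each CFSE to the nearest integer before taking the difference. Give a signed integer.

Fe²⁺: group 8, so d-count = 8 − 2 = 6.
Octahedral (high-spin): t2g^4 e_g^2, CFSE = 4(−0.4) + 2(+0.6) = -0.4Δ₀ = -0.4 × 111 = -44 kJ/mol.
Tetrahedral e^3 t2^3 gives -0.6Δₜ = -0.6 × (4/9) × 111 = -30 kJ/mol.
OSPE = -44 − (-30) = -14 kJ/mol.

-14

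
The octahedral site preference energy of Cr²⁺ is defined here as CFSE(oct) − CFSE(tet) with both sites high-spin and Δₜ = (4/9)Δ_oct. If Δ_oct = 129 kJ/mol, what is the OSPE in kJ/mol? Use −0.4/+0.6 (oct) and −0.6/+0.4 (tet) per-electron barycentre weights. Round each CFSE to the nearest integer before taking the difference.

Group 6 minus oxidation state +2 gives a d⁴ configuration for Cr²⁺.
Octahedral high-spin t2g^3 e_g^1: CFSE = -0.6 × 129 = -77 kJ/mol.
Tetrahedral: e^2 t2^2, CFSE = 2(−0.6) + 2(+0.4) = -0.4Δₜ = -0.4 × (4/9) × 129 = -23 kJ/mol.
OSPE = CFSE(oct) − CFSE(tet) = -77 − (-23) = -54 kJ/mol.

-54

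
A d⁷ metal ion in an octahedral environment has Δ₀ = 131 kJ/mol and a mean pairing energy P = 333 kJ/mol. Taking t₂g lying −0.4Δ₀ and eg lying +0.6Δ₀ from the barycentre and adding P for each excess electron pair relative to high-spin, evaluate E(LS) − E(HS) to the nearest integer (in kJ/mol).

In the high-spin limit (t₂g⁵ eg²) the orbital term is -0.8Δ₀ = -105 kJ/mol, with no excess pairing.
Low-spin t₂g⁶ eg¹ gives -1.8Δ₀ = -236 kJ/mol, but forming 1 extra pair costs 1P = 333 kJ/mol, so E(LS) = -236 + 333 = 97 kJ/mol.
The difference is 97 − (-105) = 202 kJ/mol, so high-spin lies lower.

202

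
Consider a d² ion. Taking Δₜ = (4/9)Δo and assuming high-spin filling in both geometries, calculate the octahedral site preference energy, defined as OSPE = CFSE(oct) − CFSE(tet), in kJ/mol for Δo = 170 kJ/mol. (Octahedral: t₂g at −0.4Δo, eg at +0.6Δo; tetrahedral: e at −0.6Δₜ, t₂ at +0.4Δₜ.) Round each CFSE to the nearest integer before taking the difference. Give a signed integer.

Octahedral high-spin t₂g² eg⁰: CFSE = -0.8 × 170 = -136 kJ/mol.
Tetrahedral e² t₂⁰ gives -1.2Δₜ = -1.2 × (4/9) × 170 = -91 kJ/mol.
OSPE = -136 − (-91) = -45 kJ/mol.

-45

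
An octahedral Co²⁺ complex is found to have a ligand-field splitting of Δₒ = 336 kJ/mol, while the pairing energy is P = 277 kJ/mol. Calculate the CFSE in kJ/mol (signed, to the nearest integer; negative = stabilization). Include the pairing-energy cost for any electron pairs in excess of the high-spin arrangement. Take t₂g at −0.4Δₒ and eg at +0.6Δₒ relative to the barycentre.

-328

Co is in group 9, so Co²⁺ is d⁷ (9 − 2 = 7).
Since Δₒ = 336 kJ/mol > P = 277 kJ/mol, the complex adopts the low-spin configuration.
Filling d⁷ accordingly: t₂g⁶ eg¹.
Orbital CFSE = -1.8Δₒ = -1.8 × 336 = -605 kJ/mol.
Excess pairs vs high-spin: 3 − 2 = 1; pairing cost = +277 kJ/mol.
Net CFSE = -605 + 277 = -328 kJ/mol.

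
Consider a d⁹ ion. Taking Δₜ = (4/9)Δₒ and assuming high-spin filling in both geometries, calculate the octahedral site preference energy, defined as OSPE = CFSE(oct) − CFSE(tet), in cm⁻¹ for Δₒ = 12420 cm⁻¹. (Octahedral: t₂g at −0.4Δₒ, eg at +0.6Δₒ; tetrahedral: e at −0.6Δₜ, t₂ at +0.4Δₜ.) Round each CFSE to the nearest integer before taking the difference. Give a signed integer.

Octahedral high-spin t₂g⁶ eg³: CFSE = -0.6 × 12420 = -7452 cm⁻¹.
In a tetrahedral site the filling is e⁴ t₂⁵: CFSE(tet) = -0.4Δₜ = -0.4 × (4/9)(12420) = -2208 cm⁻¹.
OSPE = -7452 − (-2208) = -5244 cm⁻¹.

-5244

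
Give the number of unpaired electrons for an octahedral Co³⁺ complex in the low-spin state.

Group 9 minus oxidation state +3 gives a d⁶ configuration for Co³⁺.
Configuration: t₂g⁶ eg⁰, giving 0 unpaired electrons.

0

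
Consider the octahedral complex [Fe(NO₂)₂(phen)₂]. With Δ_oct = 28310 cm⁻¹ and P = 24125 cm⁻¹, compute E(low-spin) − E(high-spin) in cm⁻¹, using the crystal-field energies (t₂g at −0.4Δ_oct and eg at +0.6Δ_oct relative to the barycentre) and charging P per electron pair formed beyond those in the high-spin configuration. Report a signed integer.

-8370

Ligand charges: 2×(-1) from NO₂⁻ and 2×(+0) from phen sum to -2; with overall charge +0, Fe is +2.
Fe²⁺: group 8, so d-count = 8 − 2 = 6.
In the high-spin limit (t₂g⁴ eg²) the orbital term is -0.4Δ_oct = -11324 cm⁻¹, with no excess pairing.
Low-spin: t₂g⁶ eg⁰, orbital CFSE = -2.4Δ_oct = -67944 cm⁻¹; plus 2 excess pairs × P = +48250 cm⁻¹; total -19694 cm⁻¹.
Thus E(LS) − E(HS) = -8370 cm⁻¹.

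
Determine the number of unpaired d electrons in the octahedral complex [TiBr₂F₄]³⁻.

Ligand charges: 2×(-1) from Br⁻ and 4×(-1) from F⁻ sum to -6; with overall charge -3, Ti is +3.
Ti³⁺: group 4, so d-count = 4 − 3 = 1.
Configuration: t2g^1 e_g^0, giving 1 unpaired electron.

1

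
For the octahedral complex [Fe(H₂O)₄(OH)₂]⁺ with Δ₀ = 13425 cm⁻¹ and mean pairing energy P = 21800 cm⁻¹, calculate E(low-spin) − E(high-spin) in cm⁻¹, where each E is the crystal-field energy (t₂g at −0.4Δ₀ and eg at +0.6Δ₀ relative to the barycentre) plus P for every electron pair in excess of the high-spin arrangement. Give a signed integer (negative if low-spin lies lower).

16750

Ligand charges: 4×(+0) from H₂O and 2×(-1) from OH⁻ sum to -2; with overall charge +1, Fe is +3.
Group 8 minus oxidation state +3 gives a d⁵ configuration for Fe³⁺.
In the high-spin limit (t₂g³ eg²) the orbital term is 0.0Δ₀ = 0 cm⁻¹, with no excess pairing.
For low-spin the configuration is t₂g⁵ eg⁰: orbital energy -2.0 × 13425 = -26850 cm⁻¹, and 2 additional pairs relative to high-spin add 43600 cm⁻¹, giving 16750 cm⁻¹.
E(LS) − E(HS) = 16750 − (0) = 16750 cm⁻¹.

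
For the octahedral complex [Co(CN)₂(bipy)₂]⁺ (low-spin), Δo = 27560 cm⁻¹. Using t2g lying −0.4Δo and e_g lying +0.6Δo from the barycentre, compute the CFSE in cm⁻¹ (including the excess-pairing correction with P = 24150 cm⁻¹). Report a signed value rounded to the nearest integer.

Ligand charges: 2×(-1) from CN⁻ and 2×(+0) from bipy sum to -2; with overall charge +1, Co is +3.
Co sits in group 9; removing 3 electrons leaves Co³⁺ with 9 − 3 = 6 d electrons.
Electron filling gives t2g^6 e_g^0.
Orbital CFSE = 6(-0.4) + 0(0.6) = -2.4Δo = -2.4 × 27560 = -66144 cm⁻¹.
Pairing penalty: 3 pairs vs 1 in the high-spin reference → 2 extra × P = 48300 cm⁻¹.
Net CFSE = -66144 + 48300 = -17844 cm⁻¹.

-17844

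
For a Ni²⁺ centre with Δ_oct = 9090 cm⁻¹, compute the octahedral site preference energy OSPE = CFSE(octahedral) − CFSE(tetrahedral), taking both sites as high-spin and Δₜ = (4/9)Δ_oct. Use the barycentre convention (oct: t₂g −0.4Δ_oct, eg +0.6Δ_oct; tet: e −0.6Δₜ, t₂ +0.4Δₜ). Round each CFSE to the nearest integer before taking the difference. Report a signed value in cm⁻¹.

-7676

Group 10 minus oxidation state +2 gives a d⁸ configuration for Ni²⁺.
Octahedral high-spin t₂g⁶ eg²: CFSE = -1.2 × 9090 = -10908 cm⁻¹.
Tetrahedral e⁴ t₂⁴ gives -0.8Δₜ = -0.8 × (4/9) × 9090 = -3232 cm⁻¹.
OSPE = -10908 − (-3232) = -7676 cm⁻¹.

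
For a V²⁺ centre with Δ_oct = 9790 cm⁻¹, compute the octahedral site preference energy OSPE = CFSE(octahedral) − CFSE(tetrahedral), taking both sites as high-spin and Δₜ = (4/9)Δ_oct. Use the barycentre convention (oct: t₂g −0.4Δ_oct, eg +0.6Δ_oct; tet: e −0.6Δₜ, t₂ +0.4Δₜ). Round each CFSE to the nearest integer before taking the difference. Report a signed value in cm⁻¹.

-8267

Group 5 minus oxidation state +2 gives a d³ configuration for V²⁺.
In an octahedral site d³ (HS) is t₂g³ eg⁰, giving CFSE(oct) = -1.2Δ_oct = -11748 cm⁻¹.
Tetrahedral e² t₂¹ gives -0.8Δₜ = -0.8 × (4/9) × 9790 = -3481 cm⁻¹.
OSPE = CFSE(oct) − CFSE(tet) = -11748 − (-3481) = -8267 cm⁻¹.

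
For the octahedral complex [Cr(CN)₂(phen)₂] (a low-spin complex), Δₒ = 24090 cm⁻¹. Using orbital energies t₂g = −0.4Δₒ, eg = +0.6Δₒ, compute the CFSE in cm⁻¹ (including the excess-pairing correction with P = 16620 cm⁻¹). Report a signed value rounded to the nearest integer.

Ligand charges: 2×(-1) from CN⁻ and 2×(+0) from phen sum to -2; with overall charge +0, Cr is +2.
Cr sits in group 6; removing 2 electrons leaves Cr²⁺ with 6 − 2 = 4 d electrons.
Configuration: t₂g⁴ eg⁰.
Orbital CFSE = 4(-0.4) + 0(0.6) = -1.6Δₒ = -1.6 × 24090 = -38544 cm⁻¹.
High-spin d⁴ would be t₂g³ eg¹ with 0 pairs; low-spin has 1, so 1 excess pair costs +1P = +16620 cm⁻¹.
Overall CFSE = -38544 + 16620 = -21924 cm⁻¹.

-21924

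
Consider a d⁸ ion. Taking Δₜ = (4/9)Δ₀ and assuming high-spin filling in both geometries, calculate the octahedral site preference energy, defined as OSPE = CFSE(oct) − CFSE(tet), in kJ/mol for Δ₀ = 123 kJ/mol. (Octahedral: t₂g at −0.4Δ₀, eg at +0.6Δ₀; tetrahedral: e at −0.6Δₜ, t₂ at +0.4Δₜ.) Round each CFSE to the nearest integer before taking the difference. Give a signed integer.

-104

In an octahedral site d⁸ (HS) is t₂g⁶ eg², giving CFSE(oct) = -1.2Δ₀ = -148 kJ/mol.
In a tetrahedral site the filling is e⁴ t₂⁴: CFSE(tet) = -0.8Δₜ = -0.8 × (4/9)(123) = -44 kJ/mol.
OSPE = CFSE(oct) − CFSE(tet) = -148 − (-44) = -104 kJ/mol.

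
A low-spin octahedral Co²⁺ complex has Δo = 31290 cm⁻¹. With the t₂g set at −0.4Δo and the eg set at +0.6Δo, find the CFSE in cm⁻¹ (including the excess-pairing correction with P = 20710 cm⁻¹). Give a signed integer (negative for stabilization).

Co²⁺: group 9, so d-count = 9 − 2 = 7.
Configuration: t₂g⁶ eg¹.
The orbital stabilization is -1.8Δo = -1.8 × 31290 = -56322 cm⁻¹.
Pairing penalty: 3 pairs vs 2 in the high-spin reference → 1 extra × P = 20710 cm⁻¹.
Net CFSE = -56322 + 20710 = -35612 cm⁻¹.

-35612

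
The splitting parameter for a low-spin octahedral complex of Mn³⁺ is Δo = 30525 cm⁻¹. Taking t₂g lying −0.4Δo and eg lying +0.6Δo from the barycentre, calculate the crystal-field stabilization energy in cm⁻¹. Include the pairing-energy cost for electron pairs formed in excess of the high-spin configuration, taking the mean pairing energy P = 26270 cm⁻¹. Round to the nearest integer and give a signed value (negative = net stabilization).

Mn is in group 7, so Mn³⁺ is d⁴ (7 − 3 = 4).
Electron filling gives t₂g⁴ eg⁰.
CFSE(orbital) = 4×(-0.4Δo) + 0×(0.6Δo) = -1.6Δo; with Δo = 30525 cm⁻¹ that is -48840 cm⁻¹.
Pairing penalty: 1 pair vs 0 in the high-spin reference → 1 extra × P = 26270 cm⁻¹.
Net CFSE = -48840 + 26270 = -22570 cm⁻¹.

-22570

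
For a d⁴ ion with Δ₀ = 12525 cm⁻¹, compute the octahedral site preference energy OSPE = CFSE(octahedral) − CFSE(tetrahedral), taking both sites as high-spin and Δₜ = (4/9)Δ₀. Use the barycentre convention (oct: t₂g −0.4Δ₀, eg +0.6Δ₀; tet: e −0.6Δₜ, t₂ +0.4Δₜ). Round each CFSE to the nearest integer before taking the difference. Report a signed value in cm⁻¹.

-5288

In an octahedral site d⁴ (HS) is t2g^3 e_g^1, giving CFSE(oct) = -0.6Δ₀ = -7515 cm⁻¹.
In a tetrahedral site the filling is e^2 t2^2: CFSE(tet) = -0.4Δₜ = -0.4 × (4/9)(12525) = -2227 cm⁻¹.
OSPE = CFSE(oct) − CFSE(tet) = -7515 − (-2227) = -5288 cm⁻¹.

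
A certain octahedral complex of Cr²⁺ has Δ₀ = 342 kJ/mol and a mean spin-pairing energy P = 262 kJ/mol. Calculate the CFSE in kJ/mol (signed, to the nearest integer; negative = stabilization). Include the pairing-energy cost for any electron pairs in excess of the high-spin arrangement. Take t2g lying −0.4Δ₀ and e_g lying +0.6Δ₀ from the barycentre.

-285

Cr sits in group 6; removing 2 electrons leaves Cr²⁺ with 6 − 2 = 4 d electrons.
Here Δ₀ > P (342 > 262), so the low-spin state is favoured.
Configuration: t2g^4 e_g^0.
Orbital CFSE = -1.6Δ₀ = -1.6 × 342 = -547 kJ/mol.
Excess pairs vs high-spin: 1 − 0 = 1; pairing cost = +262 kJ/mol.
Net CFSE = -547 + 262 = -285 kJ/mol.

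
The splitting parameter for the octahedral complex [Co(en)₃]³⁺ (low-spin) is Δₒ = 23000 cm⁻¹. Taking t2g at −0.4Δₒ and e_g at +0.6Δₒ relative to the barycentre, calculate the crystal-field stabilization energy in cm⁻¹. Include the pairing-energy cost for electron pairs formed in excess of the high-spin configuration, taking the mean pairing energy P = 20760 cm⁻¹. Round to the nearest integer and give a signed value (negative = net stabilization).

-13680

en is neutral, so the +3 overall charge sits on Co: oxidation state +3.
Group 9 minus oxidation state +3 gives a d⁶ configuration for Co³⁺.
The d⁶ electrons fill as t2g^6 e_g^0.
The orbital stabilization is -2.4Δₒ = -2.4 × 23000 = -55200 cm⁻¹.
High-spin d⁶ would be t2g^4 e_g^2 with 1 pair; low-spin has 3, so 2 excess pairs cost +2P = +41520 cm⁻¹.
Combining: -55200 + 41520 = -13680 cm⁻¹.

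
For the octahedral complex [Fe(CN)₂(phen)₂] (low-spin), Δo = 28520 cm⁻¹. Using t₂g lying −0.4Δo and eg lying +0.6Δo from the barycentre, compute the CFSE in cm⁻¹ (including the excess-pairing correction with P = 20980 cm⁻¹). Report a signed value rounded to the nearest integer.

Ligand charges: 2×(-1) from CN⁻ and 2×(+0) from phen sum to -2; with overall charge +0, Fe is +2.
Fe sits in group 8; removing 2 electrons leaves Fe²⁺ with 8 − 2 = 6 d electrons.
Configuration: t₂g⁶ eg⁰.
CFSE(orbital) = 6×(-0.4Δo) + 0×(0.6Δo) = -2.4Δo; with Δo = 28520 cm⁻¹ that is -68448 cm⁻¹.
Relative to high-spin t₂g⁴ eg² (1 paired), the low-spin configuration has 2 additional pairs, contributing +2 × 20980 = +41960 cm⁻¹.
Combining: -68448 + 41960 = -26488 cm⁻¹.

-26488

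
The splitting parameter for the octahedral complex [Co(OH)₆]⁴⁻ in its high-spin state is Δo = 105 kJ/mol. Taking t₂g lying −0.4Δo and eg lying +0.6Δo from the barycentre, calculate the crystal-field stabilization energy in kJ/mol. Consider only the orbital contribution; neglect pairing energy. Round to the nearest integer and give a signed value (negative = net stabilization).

Each OH⁻ contributes -1; 6 × (-1) = -6. With overall charge -4, Co is in the +2 oxidation state.
Co sits in group 9; removing 2 electrons leaves Co²⁺ with 9 − 2 = 7 d electrons.
Configuration: t₂g⁵ eg².
The orbital stabilization is -0.8Δo = -0.8 × 105 = -84 kJ/mol.

-84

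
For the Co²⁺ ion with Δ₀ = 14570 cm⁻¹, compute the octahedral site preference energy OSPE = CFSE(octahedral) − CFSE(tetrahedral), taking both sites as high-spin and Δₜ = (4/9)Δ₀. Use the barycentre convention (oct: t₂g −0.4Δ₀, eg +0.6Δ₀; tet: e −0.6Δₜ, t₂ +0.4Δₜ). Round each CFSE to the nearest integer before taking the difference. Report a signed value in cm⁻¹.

Group 9 minus oxidation state +2 gives a d⁷ configuration for Co²⁺.
In an octahedral site d⁷ (HS) is t₂g⁵ eg², giving CFSE(oct) = -0.8Δ₀ = -11656 cm⁻¹.
Tetrahedral: e⁴ t₂³, CFSE = 4(−0.6) + 3(+0.4) = -1.2Δₜ = -1.2 × (4/9) × 14570 = -7771 cm⁻¹.
OSPE = CFSE(oct) − CFSE(tet) = -11656 − (-7771) = -3885 cm⁻¹.

-3885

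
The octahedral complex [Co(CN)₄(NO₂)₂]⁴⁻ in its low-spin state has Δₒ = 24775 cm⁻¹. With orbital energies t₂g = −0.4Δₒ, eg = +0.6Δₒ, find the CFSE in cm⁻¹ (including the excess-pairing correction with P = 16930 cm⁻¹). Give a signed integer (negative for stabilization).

-27665

Ligand charges: 4×(-1) from CN⁻ and 2×(-1) from NO₂⁻ sum to -6; with overall charge -4, Co is +2.
Co is in group 9, so Co²⁺ is d⁷ (9 − 2 = 7).
Configuration: t₂g⁶ eg¹.
Orbital CFSE = 6(-0.4) + 1(0.6) = -1.8Δₒ = -1.8 × 24775 = -44595 cm⁻¹.
Relative to high-spin t₂g⁵ eg² (2 paired), the low-spin configuration has 1 additional pair, contributing +1 × 16930 = +16930 cm⁻¹.
Combining: -44595 + 16930 = -27665 cm⁻¹.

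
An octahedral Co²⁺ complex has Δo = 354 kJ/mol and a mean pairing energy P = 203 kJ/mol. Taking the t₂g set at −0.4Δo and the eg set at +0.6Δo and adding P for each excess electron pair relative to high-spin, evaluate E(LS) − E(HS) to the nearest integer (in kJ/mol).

Group 9 minus oxidation state +2 gives a d⁷ configuration for Co²⁺.
In the high-spin limit (t₂g⁵ eg²) the orbital term is -0.8Δo = -283 kJ/mol, with no excess pairing.
Low-spin t₂g⁶ eg¹ gives -1.8Δo = -637 kJ/mol, but forming 1 extra pair costs 1P = 203 kJ/mol, so E(LS) = -637 + 203 = -434 kJ/mol.
The difference is -434 − (-283) = -151 kJ/mol, so low-spin lies lower.

-151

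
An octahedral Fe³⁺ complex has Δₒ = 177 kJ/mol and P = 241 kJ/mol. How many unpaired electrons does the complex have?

5

Fe is in group 8, so Fe³⁺ is d⁵ (8 − 3 = 5).
Here Δₒ < P (177 < 241), so the high-spin state is favoured.
Configuration: t₂g³ eg².
Unpaired electrons: 5.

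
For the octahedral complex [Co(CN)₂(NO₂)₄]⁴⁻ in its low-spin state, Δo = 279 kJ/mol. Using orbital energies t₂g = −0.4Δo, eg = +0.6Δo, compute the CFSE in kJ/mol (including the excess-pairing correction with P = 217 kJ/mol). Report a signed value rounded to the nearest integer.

-285

Ligand charges: 2×(-1) from CN⁻ and 4×(-1) from NO₂⁻ sum to -6; with overall charge -4, Co is +2.
Co sits in group 9; removing 2 electrons leaves Co²⁺ with 9 − 2 = 7 d electrons.
Configuration: t₂g⁶ eg¹.
Orbital CFSE = 6(-0.4) + 1(0.6) = -1.8Δo = -1.8 × 279 = -502 kJ/mol.
Relative to high-spin t₂g⁵ eg² (2 paired), the low-spin configuration has 1 additional pair, contributing +1 × 217 = +217 kJ/mol.
Overall CFSE = -502 + 217 = -285 kJ/mol.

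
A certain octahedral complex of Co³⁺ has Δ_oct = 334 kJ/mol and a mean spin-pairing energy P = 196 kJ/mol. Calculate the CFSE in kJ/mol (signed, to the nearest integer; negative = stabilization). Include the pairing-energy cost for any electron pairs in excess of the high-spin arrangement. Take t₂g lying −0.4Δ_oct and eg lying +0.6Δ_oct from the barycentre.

-410

Co is in group 9, so Co³⁺ is d⁶ (9 − 3 = 6).
Since Δ_oct = 334 kJ/mol > P = 196 kJ/mol, the complex adopts the low-spin configuration.
Filling d⁶ accordingly: t₂g⁶ eg⁰.
Orbital CFSE = -2.4Δ_oct = -2.4 × 334 = -802 kJ/mol.
Excess pairs vs high-spin: 3 − 1 = 2; pairing cost = +392 kJ/mol.
Net CFSE = -802 + 392 = -410 kJ/mol.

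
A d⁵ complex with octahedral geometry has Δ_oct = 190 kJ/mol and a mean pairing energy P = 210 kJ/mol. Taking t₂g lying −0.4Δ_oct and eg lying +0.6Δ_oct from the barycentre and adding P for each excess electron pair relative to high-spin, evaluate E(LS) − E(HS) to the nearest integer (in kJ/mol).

40

In the high-spin limit (t₂g³ eg²) the orbital term is 0.0Δ_oct = 0 kJ/mol, with no excess pairing.
For low-spin the configuration is t₂g⁵ eg⁰: orbital energy -2.0 × 190 = -380 kJ/mol, and 2 additional pairs relative to high-spin add 420 kJ/mol, giving 40 kJ/mol.
The difference is 40 − (0) = 40 kJ/mol, so high-spin lies lower.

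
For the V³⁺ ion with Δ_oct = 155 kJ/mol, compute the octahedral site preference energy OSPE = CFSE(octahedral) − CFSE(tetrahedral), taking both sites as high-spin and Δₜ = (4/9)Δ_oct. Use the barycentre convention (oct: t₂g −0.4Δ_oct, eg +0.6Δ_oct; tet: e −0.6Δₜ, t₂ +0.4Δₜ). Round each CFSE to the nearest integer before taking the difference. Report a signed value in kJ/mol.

-41

V³⁺: group 5, so d-count = 5 − 3 = 2.
In an octahedral site d² (HS) is t₂g² eg⁰, giving CFSE(oct) = -0.8Δ_oct = -124 kJ/mol.
Tetrahedral e² t₂⁰ gives -1.2Δₜ = -1.2 × (4/9) × 155 = -83 kJ/mol.
OSPE = CFSE(oct) − CFSE(tet) = -124 − (-83) = -41 kJ/mol.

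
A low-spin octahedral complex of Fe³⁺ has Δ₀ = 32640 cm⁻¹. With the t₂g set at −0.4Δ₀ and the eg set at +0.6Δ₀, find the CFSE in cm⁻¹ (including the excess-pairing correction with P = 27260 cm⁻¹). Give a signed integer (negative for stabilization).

-10760

Fe³⁺: group 8, so d-count = 8 − 3 = 5.
The d⁵ electrons fill as t₂g⁵ eg⁰.
Orbital CFSE = 5(-0.4) + 0(0.6) = -2.0Δ₀ = -2.0 × 32640 = -65280 cm⁻¹.
Relative to high-spin t₂g³ eg² (0 paired), the low-spin configuration has 2 additional pairs, contributing +2 × 27260 = +54520 cm⁻¹.
Overall CFSE = -65280 + 54520 = -10760 cm⁻¹.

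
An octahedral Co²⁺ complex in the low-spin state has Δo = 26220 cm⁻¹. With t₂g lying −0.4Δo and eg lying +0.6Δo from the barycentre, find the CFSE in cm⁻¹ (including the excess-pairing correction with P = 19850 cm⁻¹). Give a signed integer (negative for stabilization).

-27346

Co sits in group 9; removing 2 electrons leaves Co²⁺ with 9 − 2 = 7 d electrons.
Electron filling gives t₂g⁶ eg¹.
CFSE(orbital) = 6×(-0.4Δo) + 1×(0.6Δo) = -1.8Δo; with Δo = 26220 cm⁻¹ that is -47196 cm⁻¹.
Relative to high-spin t₂g⁵ eg² (2 paired), the low-spin configuration has 1 additional pair, contributing +1 × 19850 = +19850 cm⁻¹.
Overall CFSE = -47196 + 19850 = -27346 cm⁻¹.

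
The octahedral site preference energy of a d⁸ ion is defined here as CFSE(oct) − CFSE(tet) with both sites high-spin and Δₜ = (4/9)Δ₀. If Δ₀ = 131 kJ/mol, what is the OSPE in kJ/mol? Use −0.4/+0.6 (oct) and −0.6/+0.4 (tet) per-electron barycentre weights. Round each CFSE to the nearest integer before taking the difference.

-110

Octahedral high-spin t₂g⁶ eg²: CFSE = -1.2 × 131 = -157 kJ/mol.
Tetrahedral: e⁴ t₂⁴, CFSE = 4(−0.6) + 4(+0.4) = -0.8Δₜ = -0.8 × (4/9) × 131 = -47 kJ/mol.
Subtracting, OSPE = -157 − (-47) = -110 kJ/mol.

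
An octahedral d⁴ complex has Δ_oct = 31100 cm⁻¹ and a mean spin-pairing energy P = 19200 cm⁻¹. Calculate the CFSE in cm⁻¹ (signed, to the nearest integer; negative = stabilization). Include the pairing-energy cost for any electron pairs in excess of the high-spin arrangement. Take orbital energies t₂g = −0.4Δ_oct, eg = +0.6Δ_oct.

-30560

Since Δ_oct = 31100 cm⁻¹ > P = 19200 cm⁻¹, the complex adopts the low-spin configuration.
Configuration: t₂g⁴ eg⁰.
Orbital CFSE = -1.6Δ_oct = -1.6 × 31100 = -49760 cm⁻¹.
Excess pairs vs high-spin: 1 − 0 = 1; pairing cost = +19200 cm⁻¹.
Net CFSE = -49760 + 19200 = -30560 cm⁻¹.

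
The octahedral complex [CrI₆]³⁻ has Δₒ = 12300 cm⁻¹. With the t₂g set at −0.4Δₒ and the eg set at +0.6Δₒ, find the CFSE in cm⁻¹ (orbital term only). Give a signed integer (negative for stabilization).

-14760

Each I⁻ contributes -1; 6 × (-1) = -6. With overall charge -3, Cr is in the +3 oxidation state.
Cr is in group 6, so Cr³⁺ is d³ (6 − 3 = 3).
Electron filling gives t₂g³ eg⁰.
Orbital CFSE = 3(-0.4) + 0(0.6) = -1.2Δₒ = -1.2 × 12300 = -14760 cm⁻¹.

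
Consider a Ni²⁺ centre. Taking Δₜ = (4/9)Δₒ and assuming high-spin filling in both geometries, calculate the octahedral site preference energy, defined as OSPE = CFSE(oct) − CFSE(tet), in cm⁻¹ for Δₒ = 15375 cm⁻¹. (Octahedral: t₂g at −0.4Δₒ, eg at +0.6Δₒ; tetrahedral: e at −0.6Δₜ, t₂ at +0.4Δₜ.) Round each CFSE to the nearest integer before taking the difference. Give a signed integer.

-12983

Group 10 minus oxidation state +2 gives a d⁸ configuration for Ni²⁺.
Octahedral (high-spin): t2g^6 e_g^2, CFSE = 6(−0.4) + 2(+0.6) = -1.2Δₒ = -1.2 × 15375 = -18450 cm⁻¹.
Tetrahedral: e^4 t2^4, CFSE = 4(−0.6) + 4(+0.4) = -0.8Δₜ = -0.8 × (4/9) × 15375 = -5467 cm⁻¹.
Subtracting, OSPE = -18450 − (-5467) = -12983 cm⁻¹.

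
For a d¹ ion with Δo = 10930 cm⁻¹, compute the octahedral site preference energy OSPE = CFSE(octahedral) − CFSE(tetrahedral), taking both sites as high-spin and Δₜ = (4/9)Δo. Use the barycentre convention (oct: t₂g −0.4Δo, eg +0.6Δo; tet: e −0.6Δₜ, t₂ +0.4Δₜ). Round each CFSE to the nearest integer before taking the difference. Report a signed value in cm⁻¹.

-1457

In an octahedral site d¹ (HS) is t2g^1 e_g^0, giving CFSE(oct) = -0.4Δo = -4372 cm⁻¹.
In a tetrahedral site the filling is e^1 t2^0: CFSE(tet) = -0.6Δₜ = -0.6 × (4/9)(10930) = -2915 cm⁻¹.
OSPE = -4372 − (-2915) = -1457 cm⁻¹.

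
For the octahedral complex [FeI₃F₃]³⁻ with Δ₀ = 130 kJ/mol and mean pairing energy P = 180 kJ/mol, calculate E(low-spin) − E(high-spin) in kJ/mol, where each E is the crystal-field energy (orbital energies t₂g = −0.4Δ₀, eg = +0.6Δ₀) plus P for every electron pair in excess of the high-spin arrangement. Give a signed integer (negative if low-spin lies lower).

Ligand charges: 3×(-1) from I⁻ and 3×(-1) from F⁻ sum to -6; with overall charge -3, Fe is +3.
Group 8 minus oxidation state +3 gives a d⁵ configuration for Fe³⁺.
High-spin d⁵ fills as t₂g³ eg² with CFSE 3(−0.4) + 2(+0.6) = 0.0Δ₀ = 0 kJ/mol.
Low-spin t₂g⁵ eg⁰ gives -2.0Δ₀ = -260 kJ/mol, but forming 2 extra pairs costs 2P = 360 kJ/mol, so E(LS) = -260 + 360 = 100 kJ/mol.
The difference is 100 − (0) = 100 kJ/mol, so high-spin lies lower.

100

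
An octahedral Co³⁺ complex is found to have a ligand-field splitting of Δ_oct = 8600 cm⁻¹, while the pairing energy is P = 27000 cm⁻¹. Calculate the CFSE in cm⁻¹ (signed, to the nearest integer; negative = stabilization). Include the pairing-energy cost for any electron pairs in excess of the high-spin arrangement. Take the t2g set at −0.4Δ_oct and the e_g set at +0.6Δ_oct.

-3440

Co sits in group 9; removing 3 electrons leaves Co³⁺ with 9 − 3 = 6 d electrons.
Here Δ_oct < P (8600 < 27000), so the high-spin state is favoured.
Filling d⁶ accordingly: t2g^4 e_g^2.
Orbital CFSE = -0.4Δ_oct = -0.4 × 8600 = -3440 cm⁻¹.
High-spin has no excess pairs, so no pairing correction applies.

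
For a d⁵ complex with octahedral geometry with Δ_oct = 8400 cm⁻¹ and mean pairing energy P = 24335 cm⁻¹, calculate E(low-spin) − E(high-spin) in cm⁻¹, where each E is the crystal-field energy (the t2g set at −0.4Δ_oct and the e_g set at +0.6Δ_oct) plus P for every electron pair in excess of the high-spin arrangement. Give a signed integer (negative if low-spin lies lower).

High-spin d⁵ fills as t2g^3 e_g^2 with CFSE 3(−0.4) + 2(+0.6) = 0.0Δ_oct = 0 cm⁻¹.
For low-spin the configuration is t2g^5 e_g^0: orbital energy -2.0 × 8400 = -16800 cm⁻¹, and 2 additional pairs relative to high-spin add 48670 cm⁻¹, giving 31870 cm⁻¹.
Thus E(LS) − E(HS) = 31870 cm⁻¹.

31870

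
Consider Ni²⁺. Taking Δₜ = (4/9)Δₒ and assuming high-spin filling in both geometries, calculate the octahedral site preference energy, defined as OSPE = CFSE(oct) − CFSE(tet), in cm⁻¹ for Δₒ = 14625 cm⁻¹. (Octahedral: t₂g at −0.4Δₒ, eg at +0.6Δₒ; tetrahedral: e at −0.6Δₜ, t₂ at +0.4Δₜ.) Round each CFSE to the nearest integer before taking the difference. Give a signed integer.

Ni²⁺: group 10, so d-count = 10 − 2 = 8.
Octahedral (high-spin): t₂g⁶ eg², CFSE = 6(−0.4) + 2(+0.6) = -1.2Δₒ = -1.2 × 14625 = -17550 cm⁻¹.
Tetrahedral e⁴ t₂⁴ gives -0.8Δₜ = -0.8 × (4/9) × 14625 = -5200 cm⁻¹.
Subtracting, OSPE = -17550 − (-5200) = -12350 cm⁻¹.

-12350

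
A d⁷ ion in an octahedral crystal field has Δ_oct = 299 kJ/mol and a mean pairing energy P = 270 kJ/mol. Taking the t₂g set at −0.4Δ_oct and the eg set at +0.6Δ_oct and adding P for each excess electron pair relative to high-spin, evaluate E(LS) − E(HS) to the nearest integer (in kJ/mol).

In the high-spin limit (t₂g⁵ eg²) the orbital term is -0.8Δ_oct = -239 kJ/mol, with no excess pairing.
Low-spin t₂g⁶ eg¹ gives -1.8Δ_oct = -538 kJ/mol, but forming 1 extra pair costs 1P = 270 kJ/mol, so E(LS) = -538 + 270 = -268 kJ/mol.
The difference is -268 − (-239) = -29 kJ/mol, so low-spin lies lower.

-29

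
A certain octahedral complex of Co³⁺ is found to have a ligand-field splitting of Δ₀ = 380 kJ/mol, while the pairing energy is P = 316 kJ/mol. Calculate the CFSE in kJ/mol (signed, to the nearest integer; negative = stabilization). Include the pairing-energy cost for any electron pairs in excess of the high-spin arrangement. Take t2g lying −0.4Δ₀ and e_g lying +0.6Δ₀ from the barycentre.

-280

Co³⁺: group 9, so d-count = 9 − 3 = 6.
Here Δ₀ > P (380 > 316), so the low-spin state is favoured.
Configuration: t2g^6 e_g^0.
Orbital CFSE = -2.4Δ₀ = -2.4 × 380 = -912 kJ/mol.
Excess pairs vs high-spin: 3 − 1 = 2; pairing cost = +632 kJ/mol.
Net CFSE = -912 + 632 = -280 kJ/mol.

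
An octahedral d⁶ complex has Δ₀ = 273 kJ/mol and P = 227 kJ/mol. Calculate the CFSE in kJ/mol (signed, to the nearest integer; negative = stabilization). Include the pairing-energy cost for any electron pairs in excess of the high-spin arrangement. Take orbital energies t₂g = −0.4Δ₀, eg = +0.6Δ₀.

-201

Δ₀ > P, so pairing is preferred: the ground state is low-spin.
Configuration: t₂g⁶ eg⁰.
Orbital CFSE = -2.4Δ₀ = -2.4 × 273 = -655 kJ/mol.
Excess pairs vs high-spin: 3 − 1 = 2; pairing cost = +454 kJ/mol.
Net CFSE = -655 + 454 = -201 kJ/mol.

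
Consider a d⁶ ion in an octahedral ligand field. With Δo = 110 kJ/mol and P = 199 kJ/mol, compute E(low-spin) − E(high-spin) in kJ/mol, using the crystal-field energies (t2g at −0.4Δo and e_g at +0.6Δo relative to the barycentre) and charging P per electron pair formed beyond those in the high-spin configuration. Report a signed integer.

High-spin d⁶ fills as t2g^4 e_g^2 with CFSE 4(−0.4) + 2(+0.6) = -0.4Δo = -44 kJ/mol.
Low-spin t2g^6 e_g^0 gives -2.4Δo = -264 kJ/mol, but forming 2 extra pairs costs 2P = 398 kJ/mol, so E(LS) = -264 + 398 = 134 kJ/mol.
The difference is 134 − (-44) = 178 kJ/mol, so high-spin lies lower.

178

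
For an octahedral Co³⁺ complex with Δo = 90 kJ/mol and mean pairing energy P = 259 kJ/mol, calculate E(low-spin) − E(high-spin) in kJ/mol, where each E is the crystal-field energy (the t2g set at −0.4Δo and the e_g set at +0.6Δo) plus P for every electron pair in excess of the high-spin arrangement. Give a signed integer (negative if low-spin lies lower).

Co³⁺: group 9, so d-count = 9 − 3 = 6.
High-spin: t2g^4 e_g^2, CFSE = -0.4Δo = -36 kJ/mol.
Low-spin t2g^6 e_g^0 gives -2.4Δo = -216 kJ/mol, but forming 2 extra pairs costs 2P = 518 kJ/mol, so E(LS) = -216 + 518 = 302 kJ/mol.
The difference is 302 − (-36) = 338 kJ/mol, so high-spin lies lower.

338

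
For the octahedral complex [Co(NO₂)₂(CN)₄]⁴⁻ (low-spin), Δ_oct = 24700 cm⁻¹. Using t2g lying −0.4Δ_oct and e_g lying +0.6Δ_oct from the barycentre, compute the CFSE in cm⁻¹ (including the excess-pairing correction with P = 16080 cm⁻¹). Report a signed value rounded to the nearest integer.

-28380

Ligand charges: 2×(-1) from NO₂⁻ and 4×(-1) from CN⁻ sum to -6; with overall charge -4, Co is +2.
Co²⁺: group 9, so d-count = 9 − 2 = 7.
The d⁷ electrons fill as t2g^6 e_g^1.
CFSE(orbital) = 6×(-0.4Δ_oct) + 1×(0.6Δ_oct) = -1.8Δ_oct; with Δ_oct = 24700 cm⁻¹ that is -44460 cm⁻¹.
Relative to high-spin t2g^5 e_g^2 (2 paired), the low-spin configuration has 1 additional pair, contributing +1 × 16080 = +16080 cm⁻¹.
Overall CFSE = -44460 + 16080 = -28380 cm⁻¹.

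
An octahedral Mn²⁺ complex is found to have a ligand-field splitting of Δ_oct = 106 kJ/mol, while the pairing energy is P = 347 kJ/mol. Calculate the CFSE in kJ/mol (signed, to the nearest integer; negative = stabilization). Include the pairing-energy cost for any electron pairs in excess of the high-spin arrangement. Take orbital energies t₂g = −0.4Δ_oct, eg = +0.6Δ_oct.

0

Mn is in group 7, so Mn²⁺ is d⁵ (7 − 2 = 5).
Here Δ_oct < P (106 < 347), so the high-spin state is favoured.
That gives t₂g³ eg².
Orbital CFSE = 0.0Δ_oct = 0.0 × 106 = 0 kJ/mol.
High-spin has no excess pairs, so no pairing correction applies.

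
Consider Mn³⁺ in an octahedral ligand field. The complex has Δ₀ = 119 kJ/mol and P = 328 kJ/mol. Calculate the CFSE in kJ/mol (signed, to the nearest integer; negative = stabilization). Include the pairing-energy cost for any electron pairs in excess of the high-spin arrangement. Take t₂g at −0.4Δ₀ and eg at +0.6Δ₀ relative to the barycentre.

-71

Mn³⁺: group 7, so d-count = 7 − 3 = 4.
With Δ₀ < P the complex is high-spin.
Configuration: t₂g³ eg¹.
Orbital CFSE = -0.6Δ₀ = -0.6 × 119 = -71 kJ/mol.
High-spin has no excess pairs, so no pairing correction applies.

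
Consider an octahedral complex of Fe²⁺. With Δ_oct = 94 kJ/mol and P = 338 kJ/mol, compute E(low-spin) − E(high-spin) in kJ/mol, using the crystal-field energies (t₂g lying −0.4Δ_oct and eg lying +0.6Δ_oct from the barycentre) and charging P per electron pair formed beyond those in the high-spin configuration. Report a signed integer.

Fe sits in group 8; removing 2 electrons leaves Fe²⁺ with 8 − 2 = 6 d electrons.
In the high-spin limit (t₂g⁴ eg²) the orbital term is -0.4Δ_oct = -38 kJ/mol, with no excess pairing.
Low-spin t₂g⁶ eg⁰ gives -2.4Δ_oct = -226 kJ/mol, but forming 2 extra pairs costs 2P = 676 kJ/mol, so E(LS) = -226 + 676 = 450 kJ/mol.
Thus E(LS) − E(HS) = 488 kJ/mol.

488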